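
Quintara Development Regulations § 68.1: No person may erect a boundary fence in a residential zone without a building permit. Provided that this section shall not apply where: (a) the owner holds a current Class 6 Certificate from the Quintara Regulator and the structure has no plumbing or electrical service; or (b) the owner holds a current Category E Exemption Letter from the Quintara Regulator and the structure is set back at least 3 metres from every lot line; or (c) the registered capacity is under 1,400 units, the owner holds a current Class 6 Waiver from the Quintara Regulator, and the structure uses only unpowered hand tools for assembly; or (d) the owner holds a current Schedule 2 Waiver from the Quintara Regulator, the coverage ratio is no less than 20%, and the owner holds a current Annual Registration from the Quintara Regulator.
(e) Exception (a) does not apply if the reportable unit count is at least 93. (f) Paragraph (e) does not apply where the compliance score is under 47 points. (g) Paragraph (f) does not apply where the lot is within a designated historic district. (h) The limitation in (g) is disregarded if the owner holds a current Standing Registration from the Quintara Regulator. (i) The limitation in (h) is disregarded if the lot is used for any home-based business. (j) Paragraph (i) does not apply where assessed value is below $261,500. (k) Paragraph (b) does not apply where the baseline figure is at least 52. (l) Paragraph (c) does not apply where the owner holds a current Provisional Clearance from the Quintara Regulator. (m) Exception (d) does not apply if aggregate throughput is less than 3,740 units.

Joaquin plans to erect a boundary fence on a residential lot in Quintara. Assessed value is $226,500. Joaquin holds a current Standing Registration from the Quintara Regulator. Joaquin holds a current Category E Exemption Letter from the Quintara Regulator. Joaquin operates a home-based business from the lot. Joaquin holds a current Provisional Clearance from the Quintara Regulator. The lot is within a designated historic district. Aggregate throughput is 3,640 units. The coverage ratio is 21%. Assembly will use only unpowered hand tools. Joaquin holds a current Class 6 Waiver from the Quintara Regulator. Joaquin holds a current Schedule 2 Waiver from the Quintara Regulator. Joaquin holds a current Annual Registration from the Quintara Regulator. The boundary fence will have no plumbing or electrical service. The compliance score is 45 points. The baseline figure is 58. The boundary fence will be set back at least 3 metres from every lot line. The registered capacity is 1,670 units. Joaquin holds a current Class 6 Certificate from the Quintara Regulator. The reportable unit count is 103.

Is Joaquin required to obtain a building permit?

Exception (a)'s conditions are all satisfied: a current Class 6 Certificate is held; there is no plumbing or electrical service. As to paragraphs (e)–(j): (e) is triggered (the reportable unit count is 103, meeting the 93 threshold), but is displaced by (f): (f) operates against (e): the compliance score is 45 points, under the 47 points limit. (g) is triggered (the lot is in a historic district), but is overridden by (h): (h) operates against (g): a current Standing Registration is held. (i) would limit (h) — a home-based business operates on the lot — but (j) sets (i) aside: (j) operates — assessed value is $226,500, below the $261,500 limit. (a) remains available.
Exception (b) is satisfied on its face — a current Category E Exemption Letter is held; the setback is at least 3 m on every side. But applying paragraph (k): (k) operates against (b): the baseline figure is 58, meeting the 52 threshold. So (b) is unavailable.
Exception (c) fails — the registered capacity is 1,670 units, not under 1,400 units.
Exception (d)'s conditions are all satisfied: a current Schedule 2 Waiver is held; the coverage ratio is 21%, meeting the 20% threshold; a current Annual Registration is held. However, paragraph (m) must be considered: (m) operates against (d): aggregate throughput is 3,640 units, less than the 3,740 units limit. Exception (d) does not apply.

No — exception (a) applies; Joaquin does not need a building permit.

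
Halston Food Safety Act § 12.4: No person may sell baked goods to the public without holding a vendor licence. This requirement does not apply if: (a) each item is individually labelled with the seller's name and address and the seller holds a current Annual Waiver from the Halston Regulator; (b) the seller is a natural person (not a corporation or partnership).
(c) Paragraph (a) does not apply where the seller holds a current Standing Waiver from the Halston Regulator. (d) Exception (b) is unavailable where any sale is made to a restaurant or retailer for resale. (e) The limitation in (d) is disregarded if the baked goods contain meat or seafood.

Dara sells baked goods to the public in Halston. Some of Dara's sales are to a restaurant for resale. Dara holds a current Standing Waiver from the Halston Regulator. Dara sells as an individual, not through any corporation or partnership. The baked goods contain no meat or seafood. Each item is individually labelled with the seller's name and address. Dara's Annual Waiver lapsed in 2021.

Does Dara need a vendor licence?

Exception (a) requires that the seller holds a current Annual Waiver from the Halston Regulator; but no current Annual Waiver is held, so (a) is unavailable.
Exception (b) is satisfied on its face — the seller is a natural person. However, paragraphs (d)–(e) must be considered: (d) operates against (b): some sales are to a restaurant for resale. (e), which would lift (d), is not triggered — the baked goods contain no meat or seafood. Exception (b) does not apply.
No exception is made out. Dara falls within the general rule.

Yes — Dara must hold a vendor licence.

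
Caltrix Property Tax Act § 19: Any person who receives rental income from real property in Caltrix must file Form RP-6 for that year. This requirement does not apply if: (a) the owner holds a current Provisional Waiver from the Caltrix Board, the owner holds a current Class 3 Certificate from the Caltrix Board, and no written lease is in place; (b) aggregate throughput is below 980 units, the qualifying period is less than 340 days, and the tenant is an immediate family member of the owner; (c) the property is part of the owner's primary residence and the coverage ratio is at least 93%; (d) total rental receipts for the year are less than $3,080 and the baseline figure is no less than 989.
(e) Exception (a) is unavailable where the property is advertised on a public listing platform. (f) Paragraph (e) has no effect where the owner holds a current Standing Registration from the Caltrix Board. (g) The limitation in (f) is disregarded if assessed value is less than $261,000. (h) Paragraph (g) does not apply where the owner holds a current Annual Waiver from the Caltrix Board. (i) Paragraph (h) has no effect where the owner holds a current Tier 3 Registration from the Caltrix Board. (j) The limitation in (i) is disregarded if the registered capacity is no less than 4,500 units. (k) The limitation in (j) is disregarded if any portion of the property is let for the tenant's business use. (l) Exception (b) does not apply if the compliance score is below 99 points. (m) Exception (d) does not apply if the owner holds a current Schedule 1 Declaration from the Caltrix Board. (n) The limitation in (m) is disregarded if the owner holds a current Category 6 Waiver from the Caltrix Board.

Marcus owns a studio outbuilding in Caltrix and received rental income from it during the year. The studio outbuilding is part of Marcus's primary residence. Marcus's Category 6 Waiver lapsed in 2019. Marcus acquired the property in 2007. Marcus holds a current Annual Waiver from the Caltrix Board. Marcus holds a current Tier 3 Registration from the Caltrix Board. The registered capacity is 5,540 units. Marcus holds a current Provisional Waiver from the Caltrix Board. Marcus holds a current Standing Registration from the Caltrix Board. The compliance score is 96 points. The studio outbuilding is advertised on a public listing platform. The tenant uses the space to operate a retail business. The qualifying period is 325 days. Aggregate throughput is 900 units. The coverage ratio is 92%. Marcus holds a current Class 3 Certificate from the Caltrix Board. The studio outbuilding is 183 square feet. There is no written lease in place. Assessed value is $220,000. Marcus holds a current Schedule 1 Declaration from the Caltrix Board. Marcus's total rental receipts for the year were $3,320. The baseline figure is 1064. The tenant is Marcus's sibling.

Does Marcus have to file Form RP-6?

Yes — Marcus must file Form RP-6.

Exception (a): a current Provisional Waiver is held; a current Class 3 Certificate is held; there is no written lease — every condition holds. However, paragraphs (e)–(k) must be considered: (e) operates against (a): the property is publicly advertised. (f) operates (a current Standing Registration is held), but yields to (g): (g) operates against (f): assessed value is $220,000, less than the $261,000 limit. (h) would limit (g) — a current Annual Waiver is held — but (i) sets (h) aside: (i) operates against (h): a current Tier 3 Registration is held. (j) applies (the registered capacity is 5,540 units, meeting the 4,500 units threshold), but is displaced by (k): (k) operates — the space is let for business use. Exception (a) does not apply.
Exception (b) is satisfied on its face — aggregate throughput is 900 units, below the 980 units limit; the qualifying period is 325 days, less than the 340 days limit; the tenant is an immediate family member. But: (l) operates against (b): the compliance score is 96 points, below the 99 points limit. So (b) is unavailable.
Exception (c) fails — the coverage ratio is 92%, short of 93%.
Exception (d) requires that total rental receipts for the year are less than $3,080; but total rental receipts for the year are $3,320, not less than $3,080, so (d) is unavailable.
No exception displaces § 19.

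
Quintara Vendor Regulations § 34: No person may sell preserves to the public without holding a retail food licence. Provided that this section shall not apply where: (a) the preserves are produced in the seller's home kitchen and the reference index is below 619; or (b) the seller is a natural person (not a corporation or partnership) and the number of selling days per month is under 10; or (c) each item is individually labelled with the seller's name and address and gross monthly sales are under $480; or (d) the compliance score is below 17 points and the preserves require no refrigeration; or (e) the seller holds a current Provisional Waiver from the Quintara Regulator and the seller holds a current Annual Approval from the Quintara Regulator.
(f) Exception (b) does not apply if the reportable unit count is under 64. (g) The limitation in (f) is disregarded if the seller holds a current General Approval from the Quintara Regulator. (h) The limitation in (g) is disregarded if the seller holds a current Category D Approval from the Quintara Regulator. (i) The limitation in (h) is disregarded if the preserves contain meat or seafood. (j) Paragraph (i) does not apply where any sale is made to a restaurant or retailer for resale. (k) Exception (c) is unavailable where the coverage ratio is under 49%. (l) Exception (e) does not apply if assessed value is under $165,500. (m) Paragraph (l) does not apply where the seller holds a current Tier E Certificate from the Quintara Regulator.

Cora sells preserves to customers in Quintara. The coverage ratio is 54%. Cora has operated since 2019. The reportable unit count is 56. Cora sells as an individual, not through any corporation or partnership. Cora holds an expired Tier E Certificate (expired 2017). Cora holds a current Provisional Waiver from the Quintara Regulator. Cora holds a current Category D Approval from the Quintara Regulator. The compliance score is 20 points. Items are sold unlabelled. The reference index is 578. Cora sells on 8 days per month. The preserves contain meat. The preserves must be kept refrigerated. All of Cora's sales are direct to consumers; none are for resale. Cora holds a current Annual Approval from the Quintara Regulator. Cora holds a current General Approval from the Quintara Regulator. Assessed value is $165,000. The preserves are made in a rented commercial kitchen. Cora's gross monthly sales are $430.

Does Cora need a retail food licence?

No — exception (b) applies; Cora is not required to hold a retail food licence.

Exception (a) requires that the preserves are produced in the seller's home kitchen; but the preserves are made in a commercial kitchen, not a home kitchen, so (a) is unavailable.
All of (b)'s requirements are met (the seller is a natural person; the number of selling days per month is 8, under the 10 limit). Considering the limiting provisions: (f) would limit (b) — the reportable unit count is 56, under the 64 limit — but (g) sets (f) aside: (g) is triggered — a current General Approval is held. (h) would limit (g) — a current Category D Approval is held — but (i) sets (h) aside: (i) operates — the preserves contain meat. (j) does not operate here (no sales are for resale), so (i) stands. (b) remains available.
Exception (c) requires that each item is individually labelled with the seller's name and address; but items are sold unlabelled, so (c) is unavailable.
Exception (d) requires that the compliance score is below 17 points; but the compliance score is 20 points, not below 17 points, so (d) is unavailable.
Exception (e)'s conditions are all satisfied: a current Provisional Waiver is held; a current Annual Approval is held. However, paragraphs (l)–(m) must be considered: (l) operates — assessed value is $165,000, under the $165,500 limit. (m) is not triggered (the Tier E Certificate is not current), so (l) stands. (e) is therefore removed.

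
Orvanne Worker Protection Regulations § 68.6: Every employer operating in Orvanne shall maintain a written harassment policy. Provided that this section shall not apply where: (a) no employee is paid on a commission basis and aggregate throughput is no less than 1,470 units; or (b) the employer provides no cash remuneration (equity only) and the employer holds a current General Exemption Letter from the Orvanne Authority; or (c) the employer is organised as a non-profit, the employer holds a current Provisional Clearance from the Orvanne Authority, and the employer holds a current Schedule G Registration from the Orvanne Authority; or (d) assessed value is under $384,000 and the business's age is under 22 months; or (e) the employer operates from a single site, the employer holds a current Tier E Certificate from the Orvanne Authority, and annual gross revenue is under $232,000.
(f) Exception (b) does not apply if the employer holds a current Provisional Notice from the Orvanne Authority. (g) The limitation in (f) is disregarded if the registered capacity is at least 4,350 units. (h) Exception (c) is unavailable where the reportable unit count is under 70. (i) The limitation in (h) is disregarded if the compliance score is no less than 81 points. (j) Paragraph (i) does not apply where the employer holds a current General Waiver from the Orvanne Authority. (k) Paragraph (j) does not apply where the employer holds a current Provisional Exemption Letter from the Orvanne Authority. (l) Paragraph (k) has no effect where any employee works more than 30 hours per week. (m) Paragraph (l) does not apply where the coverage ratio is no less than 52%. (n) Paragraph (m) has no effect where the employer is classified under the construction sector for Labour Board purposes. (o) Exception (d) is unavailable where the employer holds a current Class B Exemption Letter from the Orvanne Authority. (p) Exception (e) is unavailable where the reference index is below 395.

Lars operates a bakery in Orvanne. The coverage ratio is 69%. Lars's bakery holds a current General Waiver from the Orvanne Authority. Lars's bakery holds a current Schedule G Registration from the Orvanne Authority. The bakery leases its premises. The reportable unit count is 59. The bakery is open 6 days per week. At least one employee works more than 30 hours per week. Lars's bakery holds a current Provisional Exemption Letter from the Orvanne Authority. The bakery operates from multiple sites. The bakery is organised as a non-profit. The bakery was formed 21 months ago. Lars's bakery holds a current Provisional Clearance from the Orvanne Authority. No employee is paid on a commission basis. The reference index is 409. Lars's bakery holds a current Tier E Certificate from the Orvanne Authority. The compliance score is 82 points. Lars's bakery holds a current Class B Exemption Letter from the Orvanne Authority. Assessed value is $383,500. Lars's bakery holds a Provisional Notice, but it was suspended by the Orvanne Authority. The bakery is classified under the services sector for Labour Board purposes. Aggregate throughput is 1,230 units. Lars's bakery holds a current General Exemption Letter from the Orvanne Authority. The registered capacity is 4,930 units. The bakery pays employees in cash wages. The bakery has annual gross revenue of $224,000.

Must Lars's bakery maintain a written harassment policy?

Exception (a) fails — aggregate throughput is 1,230 units, short of 1,470 units.
Exception (b) requires that the employer provides no cash remuneration (equity only); but employees are paid cash wages, so (b) is unavailable.
Exception (c)'s conditions are all satisfied: the employer is a non-profit; a current Provisional Clearance is held; a current Schedule G Registration is held. As to paragraphs (h)–(n): (h) would limit (c) — the reportable unit count is 59, under the 70 limit — but (i) sets (h) aside: (i) operates against (h): the compliance score is 82 points, meeting the 81 points threshold. (j) applies (a current General Waiver is held), but is overridden by (k): (k) operates against (j): a current Provisional Exemption Letter is held. (l) would limit (k) — at least one employee exceeds 30 hours/week — but (m) sets (l) aside: (m) operates — the coverage ratio is 69%, meeting the 52% threshold. (n), which would lift (m), does not operate here — the bakery is classified under the services sector. (c) remains available.
Exception (d) is satisfied on its face — assessed value is $383,500, under the $384,000 limit; the business's age is 21 months, under the 22 months limit. Turning to paragraph (o): (o) is triggered — a current Class B Exemption Letter is held. Exception (d) does not apply.
Exception (e) requires that the employer operates from a single site; but the employer operates from multiple sites, so (e) is unavailable.

No — exception (c) applies; Lars's bakery is not required to maintain a written harassment policy.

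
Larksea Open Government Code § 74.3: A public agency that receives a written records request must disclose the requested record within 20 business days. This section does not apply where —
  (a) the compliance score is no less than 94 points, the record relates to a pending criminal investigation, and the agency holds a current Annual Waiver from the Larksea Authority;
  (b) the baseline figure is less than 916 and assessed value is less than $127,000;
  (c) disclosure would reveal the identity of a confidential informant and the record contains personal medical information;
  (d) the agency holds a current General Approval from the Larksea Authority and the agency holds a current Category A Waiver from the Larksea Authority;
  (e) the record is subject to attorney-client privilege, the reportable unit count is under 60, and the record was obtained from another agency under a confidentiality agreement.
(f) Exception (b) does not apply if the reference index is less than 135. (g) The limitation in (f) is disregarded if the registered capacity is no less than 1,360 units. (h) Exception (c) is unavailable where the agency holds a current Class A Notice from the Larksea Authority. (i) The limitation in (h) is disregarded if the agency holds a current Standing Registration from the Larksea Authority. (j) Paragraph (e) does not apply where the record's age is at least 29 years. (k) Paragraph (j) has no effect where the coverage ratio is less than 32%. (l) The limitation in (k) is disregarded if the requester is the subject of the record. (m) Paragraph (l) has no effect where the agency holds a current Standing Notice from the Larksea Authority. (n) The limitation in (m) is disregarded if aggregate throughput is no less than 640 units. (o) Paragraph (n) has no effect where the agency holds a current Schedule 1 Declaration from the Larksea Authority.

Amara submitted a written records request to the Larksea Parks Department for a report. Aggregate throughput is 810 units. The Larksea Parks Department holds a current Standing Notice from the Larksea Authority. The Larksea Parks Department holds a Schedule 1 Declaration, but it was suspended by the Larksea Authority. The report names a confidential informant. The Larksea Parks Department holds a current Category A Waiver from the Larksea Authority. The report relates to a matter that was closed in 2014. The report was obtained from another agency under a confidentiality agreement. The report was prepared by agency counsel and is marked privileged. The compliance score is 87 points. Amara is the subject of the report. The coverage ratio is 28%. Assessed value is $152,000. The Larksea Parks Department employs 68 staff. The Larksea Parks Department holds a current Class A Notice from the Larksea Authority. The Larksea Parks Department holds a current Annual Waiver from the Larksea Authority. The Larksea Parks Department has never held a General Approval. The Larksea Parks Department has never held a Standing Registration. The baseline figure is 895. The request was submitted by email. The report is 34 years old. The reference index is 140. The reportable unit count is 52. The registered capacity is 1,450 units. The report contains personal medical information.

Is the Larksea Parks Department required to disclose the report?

Yes — the Larksea Parks Department must disclose the report.

Exception (a) does not apply: the compliance score is 87 points, short of 94 points.
Exception (b) fails — assessed value is $152,000, not less than $127,000.
Exception (c)'s conditions are all satisfied: the report names a confidential informant; the report contains personal medical information. However, paragraphs (h)–(i) must be considered: (h) operates — a current Class A Notice is held. (i), which would lift (h), does not operate here — no current Standing Registration is held. Exception (c) does not apply.
Exception (d) does not apply: no current General Approval is held.
Exception (e): the report is privileged; the reportable unit count is 52, under the 60 limit; the report was obtained under a confidentiality agreement — every condition holds. However, paragraphs (j)–(o) must be considered: (j) operates against (e): the record's age is 34 years, meeting the 29 years threshold. (k) would limit (j) — the coverage ratio is 28%, less than the 32% limit — but (l) sets (k) aside: (l) operates against (k): Amara is the subject of the report. (m) is engaged (a current Standing Notice is held), but is displaced by (n): (n) operates against (m): aggregate throughput is 810 units, meeting the 640 units threshold. (o), which would lift (n), is not engaged — the Schedule 1 Declaration is not current. So (e) is unavailable.
No exception is made out. the Larksea Parks Department falls within the general rule.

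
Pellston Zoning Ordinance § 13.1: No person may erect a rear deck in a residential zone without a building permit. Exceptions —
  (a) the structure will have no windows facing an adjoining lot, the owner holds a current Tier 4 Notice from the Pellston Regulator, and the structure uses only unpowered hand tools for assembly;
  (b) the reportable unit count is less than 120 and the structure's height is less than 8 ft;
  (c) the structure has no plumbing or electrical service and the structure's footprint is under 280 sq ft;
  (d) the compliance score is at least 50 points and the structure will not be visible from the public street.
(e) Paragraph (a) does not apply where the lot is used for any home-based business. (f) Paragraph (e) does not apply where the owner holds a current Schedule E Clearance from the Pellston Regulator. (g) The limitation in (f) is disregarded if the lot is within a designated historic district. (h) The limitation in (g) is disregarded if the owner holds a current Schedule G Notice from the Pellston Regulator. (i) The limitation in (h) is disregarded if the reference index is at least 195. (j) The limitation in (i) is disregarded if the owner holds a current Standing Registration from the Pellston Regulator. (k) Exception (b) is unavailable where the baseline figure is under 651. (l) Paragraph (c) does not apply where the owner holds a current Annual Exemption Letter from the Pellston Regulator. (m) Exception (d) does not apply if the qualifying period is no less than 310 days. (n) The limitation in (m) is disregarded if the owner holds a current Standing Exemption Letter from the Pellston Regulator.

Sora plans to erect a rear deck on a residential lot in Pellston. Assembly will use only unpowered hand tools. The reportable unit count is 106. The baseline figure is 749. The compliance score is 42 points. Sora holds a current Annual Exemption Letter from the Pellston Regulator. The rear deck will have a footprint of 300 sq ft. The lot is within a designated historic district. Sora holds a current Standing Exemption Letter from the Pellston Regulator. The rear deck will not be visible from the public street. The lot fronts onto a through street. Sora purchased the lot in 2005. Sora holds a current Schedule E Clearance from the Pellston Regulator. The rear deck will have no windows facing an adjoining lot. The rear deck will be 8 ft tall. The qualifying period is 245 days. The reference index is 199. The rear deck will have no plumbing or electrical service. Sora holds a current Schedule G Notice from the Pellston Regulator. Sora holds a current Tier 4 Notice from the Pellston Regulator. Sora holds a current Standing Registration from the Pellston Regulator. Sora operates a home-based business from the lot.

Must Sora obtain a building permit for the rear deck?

All of (a)'s requirements are met (no windows face an adjoining lot; a current Tier 4 Notice is held; assembly uses only hand tools). Considering the limiting provisions: (e) would limit (a) — a home-based business operates on the lot — but (f) sets (e) aside: (f) operates against (e): a current Schedule E Clearance is held. (g) is engaged (the lot is in a historic district), but is itself disapplied by (h): (h) operates — a current Schedule G Notice is held. (i) would limit (h) — the reference index is 199, meeting the 195 threshold — but (j) sets (i) aside: (j) operates against (i): a current Standing Registration is held. So (a) applies.
Exception (b) requires that the structure's height is less than 8 ft; but the structure's height is 8 ft, not less than 8 ft, so (b) is unavailable.
Exception (c) requires that the structure's footprint is under 280 sq ft; but the structure's footprint is 300 sq ft, not under 280 sq ft, so (c) is unavailable.
Exception (d) requires that the compliance score is at least 50 points; but the compliance score is 42 points, short of 50 points, so (d) is unavailable.

No — exception (a) applies; Sora does not need a building permit.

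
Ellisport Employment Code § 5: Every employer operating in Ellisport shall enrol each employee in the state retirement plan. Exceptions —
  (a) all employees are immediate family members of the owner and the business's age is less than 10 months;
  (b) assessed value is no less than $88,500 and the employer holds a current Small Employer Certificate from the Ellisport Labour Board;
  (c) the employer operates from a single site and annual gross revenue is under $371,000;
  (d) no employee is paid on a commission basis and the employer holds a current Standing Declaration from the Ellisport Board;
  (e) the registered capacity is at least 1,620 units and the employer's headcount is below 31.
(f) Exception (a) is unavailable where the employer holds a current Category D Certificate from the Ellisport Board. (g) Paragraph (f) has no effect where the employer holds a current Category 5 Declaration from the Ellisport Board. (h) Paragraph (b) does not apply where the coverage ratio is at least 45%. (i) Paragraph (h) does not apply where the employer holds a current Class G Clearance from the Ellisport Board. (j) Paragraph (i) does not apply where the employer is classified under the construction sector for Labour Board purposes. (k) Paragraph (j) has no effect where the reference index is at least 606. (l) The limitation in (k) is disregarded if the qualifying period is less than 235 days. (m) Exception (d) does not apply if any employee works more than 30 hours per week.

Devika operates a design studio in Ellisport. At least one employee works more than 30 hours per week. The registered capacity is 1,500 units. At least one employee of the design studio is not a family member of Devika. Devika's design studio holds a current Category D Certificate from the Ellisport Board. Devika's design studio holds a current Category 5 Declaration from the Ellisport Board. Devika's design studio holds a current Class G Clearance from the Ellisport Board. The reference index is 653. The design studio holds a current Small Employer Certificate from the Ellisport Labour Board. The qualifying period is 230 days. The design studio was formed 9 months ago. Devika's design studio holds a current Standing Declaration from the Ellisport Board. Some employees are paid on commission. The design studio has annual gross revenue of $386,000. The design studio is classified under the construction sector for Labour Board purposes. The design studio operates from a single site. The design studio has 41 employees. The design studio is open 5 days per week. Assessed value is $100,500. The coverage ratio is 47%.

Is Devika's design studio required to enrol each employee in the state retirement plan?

Exception (a) does not apply: at least one employee is not a family member.
Exception (b) is satisfied on its face — assessed value is $100,500, meeting the $88,500 threshold; a current Small Employer Certificate is held. However, paragraphs (h)–(l) must be considered: (h) operates — the coverage ratio is 47%, meeting the 45% threshold. (i) would limit (h) — a current Class G Clearance is held — but (j) sets (i) aside: (j) operates against (i): the design studio is classified under the construction sector. (k) would limit (j) — the reference index is 653, meeting the 606 threshold — but (l) sets (k) aside: (l) is engaged — the qualifying period is 230 days, less than the 235 days limit. (b) is therefore removed.
Exception (c) requires that annual gross revenue is under $371,000; but annual gross revenue is $386,000, not under $371,000, so (c) is unavailable.
Exception (d) fails — some employees are paid on commission.
Exception (e) fails — the registered capacity is 1,500 units, short of 1,620 units.
Every exception is unavailable, so the rule governs.

Yes — Devika's design studio must enrol each employee in the state retirement plan.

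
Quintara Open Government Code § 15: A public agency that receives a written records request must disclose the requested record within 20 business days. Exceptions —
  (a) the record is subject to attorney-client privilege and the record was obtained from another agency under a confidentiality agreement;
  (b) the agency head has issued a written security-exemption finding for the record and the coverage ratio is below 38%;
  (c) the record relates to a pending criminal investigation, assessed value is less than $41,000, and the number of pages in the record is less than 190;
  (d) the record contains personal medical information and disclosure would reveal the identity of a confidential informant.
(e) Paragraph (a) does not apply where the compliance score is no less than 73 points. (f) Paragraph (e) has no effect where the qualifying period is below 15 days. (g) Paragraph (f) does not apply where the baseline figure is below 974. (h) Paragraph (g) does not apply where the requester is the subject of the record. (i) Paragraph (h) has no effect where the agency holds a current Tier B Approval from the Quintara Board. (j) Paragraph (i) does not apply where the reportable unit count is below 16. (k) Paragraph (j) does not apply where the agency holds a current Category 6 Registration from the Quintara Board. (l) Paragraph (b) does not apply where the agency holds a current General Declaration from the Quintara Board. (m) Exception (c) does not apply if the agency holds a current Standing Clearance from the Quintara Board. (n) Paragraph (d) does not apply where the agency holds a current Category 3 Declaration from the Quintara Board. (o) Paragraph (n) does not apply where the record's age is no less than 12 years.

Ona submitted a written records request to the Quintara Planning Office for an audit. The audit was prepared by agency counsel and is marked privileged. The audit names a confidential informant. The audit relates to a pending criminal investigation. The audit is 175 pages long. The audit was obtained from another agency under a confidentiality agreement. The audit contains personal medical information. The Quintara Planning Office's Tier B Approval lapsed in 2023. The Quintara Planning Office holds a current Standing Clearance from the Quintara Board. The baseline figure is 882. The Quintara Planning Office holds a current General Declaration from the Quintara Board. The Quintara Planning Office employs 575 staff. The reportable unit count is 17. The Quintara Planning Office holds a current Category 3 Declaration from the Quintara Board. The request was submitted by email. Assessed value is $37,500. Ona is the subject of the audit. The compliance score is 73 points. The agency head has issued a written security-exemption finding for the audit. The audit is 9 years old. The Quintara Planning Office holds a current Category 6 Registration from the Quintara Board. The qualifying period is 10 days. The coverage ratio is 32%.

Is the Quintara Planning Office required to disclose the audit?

No — exception (a) applies; the Quintara Planning Office is not required to disclose the audit.

Exception (a): the audit is privileged; the audit was obtained under a confidentiality agreement — every condition holds. Considering the limiting provisions: (e) is triggered (the compliance score is 73 points, meeting the 73 points threshold), but is displaced by (f): (f) is triggered — the qualifying period is 10 days, below the 15 days limit. (g) would limit (f) — the baseline figure is 882, below the 974 limit — but (h) sets (g) aside: (h) operates against (g): Ona is the subject of the audit. (i), which would lift (h), is not engaged — there is no Tier B Approval in force. (a) remains available.
Exception (b): a written security-exemption finding has been issued; the coverage ratio is 32%, below the 38% limit — every condition holds. Turning to paragraph (l): (l) applies — a current General Declaration is held. So (b) is unavailable.
Exception (c)'s conditions are all satisfied: the audit relates to a pending investigation; assessed value is $37,500, less than the $41,000 limit; the number of pages in the record is 175, less than the 190 limit. But: (m) operates against (c): a current Standing Clearance is held. So (c) is unavailable.
Exception (d)'s conditions are all satisfied: the audit contains personal medical information; the audit names a confidential informant. Turning to paragraphs (n)–(o): (n) operates against (d): a current Category 3 Declaration is held. (o), which would lift (n), does not operate here — the record's age is 9 years, short of 12 years. Exception (d) does not apply.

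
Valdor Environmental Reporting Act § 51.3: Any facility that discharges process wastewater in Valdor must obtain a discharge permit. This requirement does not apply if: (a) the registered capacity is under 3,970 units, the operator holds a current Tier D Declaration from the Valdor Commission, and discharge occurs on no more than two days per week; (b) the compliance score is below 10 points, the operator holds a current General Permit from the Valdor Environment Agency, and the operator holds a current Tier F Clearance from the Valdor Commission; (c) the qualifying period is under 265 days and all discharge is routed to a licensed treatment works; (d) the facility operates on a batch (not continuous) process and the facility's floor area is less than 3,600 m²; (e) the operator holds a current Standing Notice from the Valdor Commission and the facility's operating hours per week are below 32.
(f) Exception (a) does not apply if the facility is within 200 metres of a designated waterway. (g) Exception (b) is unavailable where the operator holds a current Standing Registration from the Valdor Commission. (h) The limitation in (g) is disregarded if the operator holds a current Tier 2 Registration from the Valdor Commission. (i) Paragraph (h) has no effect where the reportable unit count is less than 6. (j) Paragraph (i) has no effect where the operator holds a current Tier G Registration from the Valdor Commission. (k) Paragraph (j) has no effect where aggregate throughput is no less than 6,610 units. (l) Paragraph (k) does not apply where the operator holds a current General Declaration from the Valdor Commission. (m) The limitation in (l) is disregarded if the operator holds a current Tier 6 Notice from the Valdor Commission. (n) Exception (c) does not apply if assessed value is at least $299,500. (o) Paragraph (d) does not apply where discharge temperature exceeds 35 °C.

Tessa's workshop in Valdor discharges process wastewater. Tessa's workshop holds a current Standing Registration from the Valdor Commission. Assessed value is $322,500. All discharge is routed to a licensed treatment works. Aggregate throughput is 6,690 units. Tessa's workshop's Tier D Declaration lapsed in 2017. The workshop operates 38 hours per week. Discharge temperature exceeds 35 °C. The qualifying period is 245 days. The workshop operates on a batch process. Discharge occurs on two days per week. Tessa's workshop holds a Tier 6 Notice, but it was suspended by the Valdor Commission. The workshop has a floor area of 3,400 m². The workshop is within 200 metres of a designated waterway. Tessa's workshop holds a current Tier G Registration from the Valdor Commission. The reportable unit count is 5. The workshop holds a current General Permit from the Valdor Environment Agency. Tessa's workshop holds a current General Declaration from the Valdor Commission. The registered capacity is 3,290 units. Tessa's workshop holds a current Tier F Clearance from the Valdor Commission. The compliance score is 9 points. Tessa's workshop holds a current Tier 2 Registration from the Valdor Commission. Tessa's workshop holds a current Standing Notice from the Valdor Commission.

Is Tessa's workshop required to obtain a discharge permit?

Exception (a) fails — there is no Tier D Declaration in force.
Exception (b): the compliance score is 9 points, below the 10 points limit; a current General Permit is held; a current Tier F Clearance is held — every condition holds. Under paragraphs (g)–(m): (g) applies (a current Standing Registration is held), but is itself disapplied by (h): (h) operates against (g): a current Tier 2 Registration is held. (i) would limit (h) — the reportable unit count is 5, less than the 6 limit — but (j) sets (i) aside: (j) operates against (i): a current Tier G Registration is held. (k) would limit (j) — aggregate throughput is 6,690 units, meeting the 6,610 units threshold — but (l) sets (k) aside: (l) operates — a current General Declaration is held. (m) is not triggered (the Tier 6 Notice is not current), so (l) stands. So (b) applies.
Exception (c)'s conditions are all satisfied: the qualifying period is 245 days, under the 265 days limit; discharge is routed to a licensed treatment works. However, paragraph (n) must be considered: (n) is triggered — assessed value is $322,500, meeting the $299,500 threshold. So (c) is unavailable.
All of (d)'s requirements are met (the facility operates on a batch process; the facility's floor area is 3,400 m², less than the 3,600 m² limit). However, paragraph (o) must be considered: (o) operates — discharge temperature exceeds 35 °C. (d) is therefore removed.
Exception (e) requires that the facility's operating hours per week are below 32; but the facility's operating hours per week are 38, not below 32, so (e) is unavailable.

No — exception (b) applies; Tessa's workshop is not required to obtain a discharge permit.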